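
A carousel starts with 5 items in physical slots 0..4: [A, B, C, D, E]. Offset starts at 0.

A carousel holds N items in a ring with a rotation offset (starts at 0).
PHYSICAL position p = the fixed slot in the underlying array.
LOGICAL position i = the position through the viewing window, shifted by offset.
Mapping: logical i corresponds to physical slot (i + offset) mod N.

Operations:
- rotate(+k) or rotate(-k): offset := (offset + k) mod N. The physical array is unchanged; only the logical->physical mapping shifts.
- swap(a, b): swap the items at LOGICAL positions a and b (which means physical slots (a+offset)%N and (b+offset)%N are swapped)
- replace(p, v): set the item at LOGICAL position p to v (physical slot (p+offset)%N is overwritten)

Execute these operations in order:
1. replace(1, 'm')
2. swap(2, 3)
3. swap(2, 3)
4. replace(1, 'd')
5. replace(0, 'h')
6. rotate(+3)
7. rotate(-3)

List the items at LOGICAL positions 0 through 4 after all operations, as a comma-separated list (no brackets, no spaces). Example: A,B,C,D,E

After op 1 (replace(1, 'm')): offset=0, physical=[A,m,C,D,E], logical=[A,m,C,D,E]
After op 2 (swap(2, 3)): offset=0, physical=[A,m,D,C,E], logical=[A,m,D,C,E]
After op 3 (swap(2, 3)): offset=0, physical=[A,m,C,D,E], logical=[A,m,C,D,E]
After op 4 (replace(1, 'd')): offset=0, physical=[A,d,C,D,E], logical=[A,d,C,D,E]
After op 5 (replace(0, 'h')): offset=0, physical=[h,d,C,D,E], logical=[h,d,C,D,E]
After op 6 (rotate(+3)): offset=3, physical=[h,d,C,D,E], logical=[D,E,h,d,C]
After op 7 (rotate(-3)): offset=0, physical=[h,d,C,D,E], logical=[h,d,C,D,E]

Answer: h,d,C,D,E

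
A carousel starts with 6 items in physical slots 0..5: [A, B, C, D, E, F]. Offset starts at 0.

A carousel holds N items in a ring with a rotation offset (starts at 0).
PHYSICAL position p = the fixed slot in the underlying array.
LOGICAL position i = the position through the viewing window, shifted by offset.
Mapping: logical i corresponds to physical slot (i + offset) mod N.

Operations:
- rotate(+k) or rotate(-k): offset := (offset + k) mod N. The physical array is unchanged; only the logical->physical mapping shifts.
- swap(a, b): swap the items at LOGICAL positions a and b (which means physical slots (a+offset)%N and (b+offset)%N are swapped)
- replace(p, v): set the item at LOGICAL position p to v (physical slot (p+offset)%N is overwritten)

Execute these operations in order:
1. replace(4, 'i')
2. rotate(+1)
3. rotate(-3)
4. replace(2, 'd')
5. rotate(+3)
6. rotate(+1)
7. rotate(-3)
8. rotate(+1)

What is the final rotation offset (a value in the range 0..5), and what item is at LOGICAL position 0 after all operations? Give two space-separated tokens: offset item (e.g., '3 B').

Answer: 0 d

Derivation:
After op 1 (replace(4, 'i')): offset=0, physical=[A,B,C,D,i,F], logical=[A,B,C,D,i,F]
After op 2 (rotate(+1)): offset=1, physical=[A,B,C,D,i,F], logical=[B,C,D,i,F,A]
After op 3 (rotate(-3)): offset=4, physical=[A,B,C,D,i,F], logical=[i,F,A,B,C,D]
After op 4 (replace(2, 'd')): offset=4, physical=[d,B,C,D,i,F], logical=[i,F,d,B,C,D]
After op 5 (rotate(+3)): offset=1, physical=[d,B,C,D,i,F], logical=[B,C,D,i,F,d]
After op 6 (rotate(+1)): offset=2, physical=[d,B,C,D,i,F], logical=[C,D,i,F,d,B]
After op 7 (rotate(-3)): offset=5, physical=[d,B,C,D,i,F], logical=[F,d,B,C,D,i]
After op 8 (rotate(+1)): offset=0, physical=[d,B,C,D,i,F], logical=[d,B,C,D,i,F]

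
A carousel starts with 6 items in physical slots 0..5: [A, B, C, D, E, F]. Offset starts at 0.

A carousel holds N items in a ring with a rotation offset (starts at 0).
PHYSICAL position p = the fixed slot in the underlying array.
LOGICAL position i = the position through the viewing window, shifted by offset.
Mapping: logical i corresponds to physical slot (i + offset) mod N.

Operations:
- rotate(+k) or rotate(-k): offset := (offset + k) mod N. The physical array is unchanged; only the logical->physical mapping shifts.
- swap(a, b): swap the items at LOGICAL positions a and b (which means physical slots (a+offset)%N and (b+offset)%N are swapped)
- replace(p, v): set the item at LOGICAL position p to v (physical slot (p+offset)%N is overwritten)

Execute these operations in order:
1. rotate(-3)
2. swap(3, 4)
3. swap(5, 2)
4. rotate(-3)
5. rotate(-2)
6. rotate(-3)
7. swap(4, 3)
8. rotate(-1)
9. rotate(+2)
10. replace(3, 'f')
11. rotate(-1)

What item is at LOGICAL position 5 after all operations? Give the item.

Answer: B

Derivation:
After op 1 (rotate(-3)): offset=3, physical=[A,B,C,D,E,F], logical=[D,E,F,A,B,C]
After op 2 (swap(3, 4)): offset=3, physical=[B,A,C,D,E,F], logical=[D,E,F,B,A,C]
After op 3 (swap(5, 2)): offset=3, physical=[B,A,F,D,E,C], logical=[D,E,C,B,A,F]
After op 4 (rotate(-3)): offset=0, physical=[B,A,F,D,E,C], logical=[B,A,F,D,E,C]
After op 5 (rotate(-2)): offset=4, physical=[B,A,F,D,E,C], logical=[E,C,B,A,F,D]
After op 6 (rotate(-3)): offset=1, physical=[B,A,F,D,E,C], logical=[A,F,D,E,C,B]
After op 7 (swap(4, 3)): offset=1, physical=[B,A,F,D,C,E], logical=[A,F,D,C,E,B]
After op 8 (rotate(-1)): offset=0, physical=[B,A,F,D,C,E], logical=[B,A,F,D,C,E]
After op 9 (rotate(+2)): offset=2, physical=[B,A,F,D,C,E], logical=[F,D,C,E,B,A]
After op 10 (replace(3, 'f')): offset=2, physical=[B,A,F,D,C,f], logical=[F,D,C,f,B,A]
After op 11 (rotate(-1)): offset=1, physical=[B,A,F,D,C,f], logical=[A,F,D,C,f,B]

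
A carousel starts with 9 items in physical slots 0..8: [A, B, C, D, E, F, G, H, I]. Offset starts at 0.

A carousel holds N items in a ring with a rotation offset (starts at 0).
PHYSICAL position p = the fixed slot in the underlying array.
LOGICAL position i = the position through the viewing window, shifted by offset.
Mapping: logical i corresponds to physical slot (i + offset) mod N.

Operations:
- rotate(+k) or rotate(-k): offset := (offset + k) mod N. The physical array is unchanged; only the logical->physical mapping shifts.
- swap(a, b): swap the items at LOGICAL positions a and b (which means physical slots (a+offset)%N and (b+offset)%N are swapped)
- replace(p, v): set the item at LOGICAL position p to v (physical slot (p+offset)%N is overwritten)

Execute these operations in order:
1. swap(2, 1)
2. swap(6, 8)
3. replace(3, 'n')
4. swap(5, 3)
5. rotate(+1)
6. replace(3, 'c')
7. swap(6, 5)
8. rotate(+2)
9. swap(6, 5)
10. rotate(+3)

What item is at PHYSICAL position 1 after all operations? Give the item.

Answer: C

Derivation:
After op 1 (swap(2, 1)): offset=0, physical=[A,C,B,D,E,F,G,H,I], logical=[A,C,B,D,E,F,G,H,I]
After op 2 (swap(6, 8)): offset=0, physical=[A,C,B,D,E,F,I,H,G], logical=[A,C,B,D,E,F,I,H,G]
After op 3 (replace(3, 'n')): offset=0, physical=[A,C,B,n,E,F,I,H,G], logical=[A,C,B,n,E,F,I,H,G]
After op 4 (swap(5, 3)): offset=0, physical=[A,C,B,F,E,n,I,H,G], logical=[A,C,B,F,E,n,I,H,G]
After op 5 (rotate(+1)): offset=1, physical=[A,C,B,F,E,n,I,H,G], logical=[C,B,F,E,n,I,H,G,A]
After op 6 (replace(3, 'c')): offset=1, physical=[A,C,B,F,c,n,I,H,G], logical=[C,B,F,c,n,I,H,G,A]
After op 7 (swap(6, 5)): offset=1, physical=[A,C,B,F,c,n,H,I,G], logical=[C,B,F,c,n,H,I,G,A]
After op 8 (rotate(+2)): offset=3, physical=[A,C,B,F,c,n,H,I,G], logical=[F,c,n,H,I,G,A,C,B]
After op 9 (swap(6, 5)): offset=3, physical=[G,C,B,F,c,n,H,I,A], logical=[F,c,n,H,I,A,G,C,B]
After op 10 (rotate(+3)): offset=6, physical=[G,C,B,F,c,n,H,I,A], logical=[H,I,A,G,C,B,F,c,n]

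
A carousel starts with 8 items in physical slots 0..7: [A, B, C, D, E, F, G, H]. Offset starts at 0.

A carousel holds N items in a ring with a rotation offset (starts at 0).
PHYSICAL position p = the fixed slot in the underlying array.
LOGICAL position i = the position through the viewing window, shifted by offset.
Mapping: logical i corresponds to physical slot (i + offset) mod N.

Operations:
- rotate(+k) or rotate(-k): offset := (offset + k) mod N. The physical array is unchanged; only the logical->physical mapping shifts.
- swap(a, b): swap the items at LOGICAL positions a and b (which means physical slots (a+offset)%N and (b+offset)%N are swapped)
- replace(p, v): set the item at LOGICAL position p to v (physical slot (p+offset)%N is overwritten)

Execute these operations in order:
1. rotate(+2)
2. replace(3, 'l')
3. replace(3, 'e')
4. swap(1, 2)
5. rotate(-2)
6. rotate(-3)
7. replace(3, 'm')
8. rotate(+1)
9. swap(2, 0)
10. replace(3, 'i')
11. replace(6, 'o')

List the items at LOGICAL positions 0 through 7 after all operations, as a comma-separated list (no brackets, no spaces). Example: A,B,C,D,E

After op 1 (rotate(+2)): offset=2, physical=[A,B,C,D,E,F,G,H], logical=[C,D,E,F,G,H,A,B]
After op 2 (replace(3, 'l')): offset=2, physical=[A,B,C,D,E,l,G,H], logical=[C,D,E,l,G,H,A,B]
After op 3 (replace(3, 'e')): offset=2, physical=[A,B,C,D,E,e,G,H], logical=[C,D,E,e,G,H,A,B]
After op 4 (swap(1, 2)): offset=2, physical=[A,B,C,E,D,e,G,H], logical=[C,E,D,e,G,H,A,B]
After op 5 (rotate(-2)): offset=0, physical=[A,B,C,E,D,e,G,H], logical=[A,B,C,E,D,e,G,H]
After op 6 (rotate(-3)): offset=5, physical=[A,B,C,E,D,e,G,H], logical=[e,G,H,A,B,C,E,D]
After op 7 (replace(3, 'm')): offset=5, physical=[m,B,C,E,D,e,G,H], logical=[e,G,H,m,B,C,E,D]
After op 8 (rotate(+1)): offset=6, physical=[m,B,C,E,D,e,G,H], logical=[G,H,m,B,C,E,D,e]
After op 9 (swap(2, 0)): offset=6, physical=[G,B,C,E,D,e,m,H], logical=[m,H,G,B,C,E,D,e]
After op 10 (replace(3, 'i')): offset=6, physical=[G,i,C,E,D,e,m,H], logical=[m,H,G,i,C,E,D,e]
After op 11 (replace(6, 'o')): offset=6, physical=[G,i,C,E,o,e,m,H], logical=[m,H,G,i,C,E,o,e]

Answer: m,H,G,i,C,E,o,e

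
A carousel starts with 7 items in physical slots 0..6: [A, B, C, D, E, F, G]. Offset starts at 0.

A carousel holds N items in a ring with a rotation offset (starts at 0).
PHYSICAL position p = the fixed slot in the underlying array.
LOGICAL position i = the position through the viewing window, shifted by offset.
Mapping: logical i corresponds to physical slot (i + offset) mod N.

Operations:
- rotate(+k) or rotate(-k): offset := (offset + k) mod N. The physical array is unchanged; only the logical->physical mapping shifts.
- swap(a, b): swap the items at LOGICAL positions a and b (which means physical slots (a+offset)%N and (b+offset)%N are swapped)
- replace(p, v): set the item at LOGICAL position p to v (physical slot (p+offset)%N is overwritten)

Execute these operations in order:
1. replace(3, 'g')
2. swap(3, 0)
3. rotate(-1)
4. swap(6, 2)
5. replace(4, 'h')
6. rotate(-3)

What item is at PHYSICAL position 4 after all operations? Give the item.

Answer: E

Derivation:
After op 1 (replace(3, 'g')): offset=0, physical=[A,B,C,g,E,F,G], logical=[A,B,C,g,E,F,G]
After op 2 (swap(3, 0)): offset=0, physical=[g,B,C,A,E,F,G], logical=[g,B,C,A,E,F,G]
After op 3 (rotate(-1)): offset=6, physical=[g,B,C,A,E,F,G], logical=[G,g,B,C,A,E,F]
After op 4 (swap(6, 2)): offset=6, physical=[g,F,C,A,E,B,G], logical=[G,g,F,C,A,E,B]
After op 5 (replace(4, 'h')): offset=6, physical=[g,F,C,h,E,B,G], logical=[G,g,F,C,h,E,B]
After op 6 (rotate(-3)): offset=3, physical=[g,F,C,h,E,B,G], logical=[h,E,B,G,g,F,C]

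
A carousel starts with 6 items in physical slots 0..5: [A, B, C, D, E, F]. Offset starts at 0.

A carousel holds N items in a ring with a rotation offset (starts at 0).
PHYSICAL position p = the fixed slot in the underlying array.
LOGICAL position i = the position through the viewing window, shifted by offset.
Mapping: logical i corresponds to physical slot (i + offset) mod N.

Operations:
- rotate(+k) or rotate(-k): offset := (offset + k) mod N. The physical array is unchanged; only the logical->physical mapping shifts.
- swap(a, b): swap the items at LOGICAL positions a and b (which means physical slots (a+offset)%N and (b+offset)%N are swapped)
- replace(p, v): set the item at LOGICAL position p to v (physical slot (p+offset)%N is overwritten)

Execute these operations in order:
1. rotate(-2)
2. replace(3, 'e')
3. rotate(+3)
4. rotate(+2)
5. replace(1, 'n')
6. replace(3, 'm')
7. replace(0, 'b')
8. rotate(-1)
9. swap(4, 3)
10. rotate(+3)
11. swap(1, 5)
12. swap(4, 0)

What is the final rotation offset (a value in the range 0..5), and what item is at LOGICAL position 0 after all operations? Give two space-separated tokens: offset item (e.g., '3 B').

Answer: 5 b

Derivation:
After op 1 (rotate(-2)): offset=4, physical=[A,B,C,D,E,F], logical=[E,F,A,B,C,D]
After op 2 (replace(3, 'e')): offset=4, physical=[A,e,C,D,E,F], logical=[E,F,A,e,C,D]
After op 3 (rotate(+3)): offset=1, physical=[A,e,C,D,E,F], logical=[e,C,D,E,F,A]
After op 4 (rotate(+2)): offset=3, physical=[A,e,C,D,E,F], logical=[D,E,F,A,e,C]
After op 5 (replace(1, 'n')): offset=3, physical=[A,e,C,D,n,F], logical=[D,n,F,A,e,C]
After op 6 (replace(3, 'm')): offset=3, physical=[m,e,C,D,n,F], logical=[D,n,F,m,e,C]
After op 7 (replace(0, 'b')): offset=3, physical=[m,e,C,b,n,F], logical=[b,n,F,m,e,C]
After op 8 (rotate(-1)): offset=2, physical=[m,e,C,b,n,F], logical=[C,b,n,F,m,e]
After op 9 (swap(4, 3)): offset=2, physical=[F,e,C,b,n,m], logical=[C,b,n,m,F,e]
After op 10 (rotate(+3)): offset=5, physical=[F,e,C,b,n,m], logical=[m,F,e,C,b,n]
After op 11 (swap(1, 5)): offset=5, physical=[n,e,C,b,F,m], logical=[m,n,e,C,b,F]
After op 12 (swap(4, 0)): offset=5, physical=[n,e,C,m,F,b], logical=[b,n,e,C,m,F]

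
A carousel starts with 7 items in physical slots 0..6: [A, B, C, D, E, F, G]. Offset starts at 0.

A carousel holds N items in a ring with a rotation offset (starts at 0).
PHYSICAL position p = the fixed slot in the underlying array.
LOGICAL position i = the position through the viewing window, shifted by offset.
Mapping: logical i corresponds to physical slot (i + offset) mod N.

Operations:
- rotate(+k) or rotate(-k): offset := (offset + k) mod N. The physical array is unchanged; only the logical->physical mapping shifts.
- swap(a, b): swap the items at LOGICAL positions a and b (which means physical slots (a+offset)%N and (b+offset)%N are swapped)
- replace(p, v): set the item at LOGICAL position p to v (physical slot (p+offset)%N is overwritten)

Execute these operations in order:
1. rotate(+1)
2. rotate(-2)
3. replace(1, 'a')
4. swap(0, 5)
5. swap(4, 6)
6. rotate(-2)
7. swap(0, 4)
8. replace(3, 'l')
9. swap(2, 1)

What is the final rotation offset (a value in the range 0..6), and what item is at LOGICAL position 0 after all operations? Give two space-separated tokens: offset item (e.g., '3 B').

Answer: 4 B

Derivation:
After op 1 (rotate(+1)): offset=1, physical=[A,B,C,D,E,F,G], logical=[B,C,D,E,F,G,A]
After op 2 (rotate(-2)): offset=6, physical=[A,B,C,D,E,F,G], logical=[G,A,B,C,D,E,F]
After op 3 (replace(1, 'a')): offset=6, physical=[a,B,C,D,E,F,G], logical=[G,a,B,C,D,E,F]
After op 4 (swap(0, 5)): offset=6, physical=[a,B,C,D,G,F,E], logical=[E,a,B,C,D,G,F]
After op 5 (swap(4, 6)): offset=6, physical=[a,B,C,F,G,D,E], logical=[E,a,B,C,F,G,D]
After op 6 (rotate(-2)): offset=4, physical=[a,B,C,F,G,D,E], logical=[G,D,E,a,B,C,F]
After op 7 (swap(0, 4)): offset=4, physical=[a,G,C,F,B,D,E], logical=[B,D,E,a,G,C,F]
After op 8 (replace(3, 'l')): offset=4, physical=[l,G,C,F,B,D,E], logical=[B,D,E,l,G,C,F]
After op 9 (swap(2, 1)): offset=4, physical=[l,G,C,F,B,E,D], logical=[B,E,D,l,G,C,F]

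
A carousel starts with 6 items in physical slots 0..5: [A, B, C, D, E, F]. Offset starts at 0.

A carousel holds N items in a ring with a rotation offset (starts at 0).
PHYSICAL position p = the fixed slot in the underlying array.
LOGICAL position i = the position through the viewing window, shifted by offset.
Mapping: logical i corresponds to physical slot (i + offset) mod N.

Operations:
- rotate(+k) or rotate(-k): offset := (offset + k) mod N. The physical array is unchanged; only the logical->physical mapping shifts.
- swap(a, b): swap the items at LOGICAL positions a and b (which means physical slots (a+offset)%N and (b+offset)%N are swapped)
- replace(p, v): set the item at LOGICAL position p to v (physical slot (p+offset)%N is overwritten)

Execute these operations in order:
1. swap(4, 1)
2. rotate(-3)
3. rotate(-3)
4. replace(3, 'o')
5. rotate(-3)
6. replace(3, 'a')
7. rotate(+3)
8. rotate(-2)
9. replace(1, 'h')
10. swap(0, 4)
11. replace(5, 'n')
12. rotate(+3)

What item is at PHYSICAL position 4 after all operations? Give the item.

Answer: C

Derivation:
After op 1 (swap(4, 1)): offset=0, physical=[A,E,C,D,B,F], logical=[A,E,C,D,B,F]
After op 2 (rotate(-3)): offset=3, physical=[A,E,C,D,B,F], logical=[D,B,F,A,E,C]
After op 3 (rotate(-3)): offset=0, physical=[A,E,C,D,B,F], logical=[A,E,C,D,B,F]
After op 4 (replace(3, 'o')): offset=0, physical=[A,E,C,o,B,F], logical=[A,E,C,o,B,F]
After op 5 (rotate(-3)): offset=3, physical=[A,E,C,o,B,F], logical=[o,B,F,A,E,C]
After op 6 (replace(3, 'a')): offset=3, physical=[a,E,C,o,B,F], logical=[o,B,F,a,E,C]
After op 7 (rotate(+3)): offset=0, physical=[a,E,C,o,B,F], logical=[a,E,C,o,B,F]
After op 8 (rotate(-2)): offset=4, physical=[a,E,C,o,B,F], logical=[B,F,a,E,C,o]
After op 9 (replace(1, 'h')): offset=4, physical=[a,E,C,o,B,h], logical=[B,h,a,E,C,o]
After op 10 (swap(0, 4)): offset=4, physical=[a,E,B,o,C,h], logical=[C,h,a,E,B,o]
After op 11 (replace(5, 'n')): offset=4, physical=[a,E,B,n,C,h], logical=[C,h,a,E,B,n]
After op 12 (rotate(+3)): offset=1, physical=[a,E,B,n,C,h], logical=[E,B,n,C,h,a]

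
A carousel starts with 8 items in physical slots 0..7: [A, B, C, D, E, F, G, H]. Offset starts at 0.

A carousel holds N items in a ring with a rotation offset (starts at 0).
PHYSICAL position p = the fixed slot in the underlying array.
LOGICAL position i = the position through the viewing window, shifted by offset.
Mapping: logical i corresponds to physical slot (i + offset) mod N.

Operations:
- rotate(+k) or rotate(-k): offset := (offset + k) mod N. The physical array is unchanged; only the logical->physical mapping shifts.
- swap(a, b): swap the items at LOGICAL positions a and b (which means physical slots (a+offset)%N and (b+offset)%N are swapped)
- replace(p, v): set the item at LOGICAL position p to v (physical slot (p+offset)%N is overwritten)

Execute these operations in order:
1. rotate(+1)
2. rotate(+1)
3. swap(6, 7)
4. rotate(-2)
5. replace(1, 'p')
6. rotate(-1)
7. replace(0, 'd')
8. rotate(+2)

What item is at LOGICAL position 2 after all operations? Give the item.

Answer: D

Derivation:
After op 1 (rotate(+1)): offset=1, physical=[A,B,C,D,E,F,G,H], logical=[B,C,D,E,F,G,H,A]
After op 2 (rotate(+1)): offset=2, physical=[A,B,C,D,E,F,G,H], logical=[C,D,E,F,G,H,A,B]
After op 3 (swap(6, 7)): offset=2, physical=[B,A,C,D,E,F,G,H], logical=[C,D,E,F,G,H,B,A]
After op 4 (rotate(-2)): offset=0, physical=[B,A,C,D,E,F,G,H], logical=[B,A,C,D,E,F,G,H]
After op 5 (replace(1, 'p')): offset=0, physical=[B,p,C,D,E,F,G,H], logical=[B,p,C,D,E,F,G,H]
After op 6 (rotate(-1)): offset=7, physical=[B,p,C,D,E,F,G,H], logical=[H,B,p,C,D,E,F,G]
After op 7 (replace(0, 'd')): offset=7, physical=[B,p,C,D,E,F,G,d], logical=[d,B,p,C,D,E,F,G]
After op 8 (rotate(+2)): offset=1, physical=[B,p,C,D,E,F,G,d], logical=[p,C,D,E,F,G,d,B]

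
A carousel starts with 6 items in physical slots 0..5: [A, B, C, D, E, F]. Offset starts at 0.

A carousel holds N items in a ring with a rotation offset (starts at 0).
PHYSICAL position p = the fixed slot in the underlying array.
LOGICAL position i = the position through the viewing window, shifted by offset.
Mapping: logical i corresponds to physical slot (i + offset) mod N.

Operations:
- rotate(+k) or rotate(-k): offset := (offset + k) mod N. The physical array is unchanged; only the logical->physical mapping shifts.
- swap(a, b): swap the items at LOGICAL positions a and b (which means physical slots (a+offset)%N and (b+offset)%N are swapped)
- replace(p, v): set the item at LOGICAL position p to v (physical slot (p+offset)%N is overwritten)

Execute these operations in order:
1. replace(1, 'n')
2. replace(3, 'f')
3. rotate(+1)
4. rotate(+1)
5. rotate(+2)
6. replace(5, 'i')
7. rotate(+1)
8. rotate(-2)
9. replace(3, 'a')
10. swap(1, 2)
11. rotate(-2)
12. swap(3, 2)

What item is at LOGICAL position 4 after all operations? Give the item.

Answer: E

Derivation:
After op 1 (replace(1, 'n')): offset=0, physical=[A,n,C,D,E,F], logical=[A,n,C,D,E,F]
After op 2 (replace(3, 'f')): offset=0, physical=[A,n,C,f,E,F], logical=[A,n,C,f,E,F]
After op 3 (rotate(+1)): offset=1, physical=[A,n,C,f,E,F], logical=[n,C,f,E,F,A]
After op 4 (rotate(+1)): offset=2, physical=[A,n,C,f,E,F], logical=[C,f,E,F,A,n]
After op 5 (rotate(+2)): offset=4, physical=[A,n,C,f,E,F], logical=[E,F,A,n,C,f]
After op 6 (replace(5, 'i')): offset=4, physical=[A,n,C,i,E,F], logical=[E,F,A,n,C,i]
After op 7 (rotate(+1)): offset=5, physical=[A,n,C,i,E,F], logical=[F,A,n,C,i,E]
After op 8 (rotate(-2)): offset=3, physical=[A,n,C,i,E,F], logical=[i,E,F,A,n,C]
After op 9 (replace(3, 'a')): offset=3, physical=[a,n,C,i,E,F], logical=[i,E,F,a,n,C]
After op 10 (swap(1, 2)): offset=3, physical=[a,n,C,i,F,E], logical=[i,F,E,a,n,C]
After op 11 (rotate(-2)): offset=1, physical=[a,n,C,i,F,E], logical=[n,C,i,F,E,a]
After op 12 (swap(3, 2)): offset=1, physical=[a,n,C,F,i,E], logical=[n,C,F,i,E,a]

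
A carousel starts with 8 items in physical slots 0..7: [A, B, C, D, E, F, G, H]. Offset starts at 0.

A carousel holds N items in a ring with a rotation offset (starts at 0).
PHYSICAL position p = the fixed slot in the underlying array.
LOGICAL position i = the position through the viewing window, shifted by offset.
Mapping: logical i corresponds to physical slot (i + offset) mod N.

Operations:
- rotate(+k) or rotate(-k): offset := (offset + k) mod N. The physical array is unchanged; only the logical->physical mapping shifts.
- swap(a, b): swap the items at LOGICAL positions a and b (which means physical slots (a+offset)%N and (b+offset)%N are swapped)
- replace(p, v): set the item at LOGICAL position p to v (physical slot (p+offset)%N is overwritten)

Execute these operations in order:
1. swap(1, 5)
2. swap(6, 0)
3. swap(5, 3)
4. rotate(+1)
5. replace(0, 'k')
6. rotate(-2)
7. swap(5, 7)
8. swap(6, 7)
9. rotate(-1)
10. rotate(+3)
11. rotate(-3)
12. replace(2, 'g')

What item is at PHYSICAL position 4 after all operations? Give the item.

After op 1 (swap(1, 5)): offset=0, physical=[A,F,C,D,E,B,G,H], logical=[A,F,C,D,E,B,G,H]
After op 2 (swap(6, 0)): offset=0, physical=[G,F,C,D,E,B,A,H], logical=[G,F,C,D,E,B,A,H]
After op 3 (swap(5, 3)): offset=0, physical=[G,F,C,B,E,D,A,H], logical=[G,F,C,B,E,D,A,H]
After op 4 (rotate(+1)): offset=1, physical=[G,F,C,B,E,D,A,H], logical=[F,C,B,E,D,A,H,G]
After op 5 (replace(0, 'k')): offset=1, physical=[G,k,C,B,E,D,A,H], logical=[k,C,B,E,D,A,H,G]
After op 6 (rotate(-2)): offset=7, physical=[G,k,C,B,E,D,A,H], logical=[H,G,k,C,B,E,D,A]
After op 7 (swap(5, 7)): offset=7, physical=[G,k,C,B,A,D,E,H], logical=[H,G,k,C,B,A,D,E]
After op 8 (swap(6, 7)): offset=7, physical=[G,k,C,B,A,E,D,H], logical=[H,G,k,C,B,A,E,D]
After op 9 (rotate(-1)): offset=6, physical=[G,k,C,B,A,E,D,H], logical=[D,H,G,k,C,B,A,E]
After op 10 (rotate(+3)): offset=1, physical=[G,k,C,B,A,E,D,H], logical=[k,C,B,A,E,D,H,G]
After op 11 (rotate(-3)): offset=6, physical=[G,k,C,B,A,E,D,H], logical=[D,H,G,k,C,B,A,E]
After op 12 (replace(2, 'g')): offset=6, physical=[g,k,C,B,A,E,D,H], logical=[D,H,g,k,C,B,A,E]

Answer: A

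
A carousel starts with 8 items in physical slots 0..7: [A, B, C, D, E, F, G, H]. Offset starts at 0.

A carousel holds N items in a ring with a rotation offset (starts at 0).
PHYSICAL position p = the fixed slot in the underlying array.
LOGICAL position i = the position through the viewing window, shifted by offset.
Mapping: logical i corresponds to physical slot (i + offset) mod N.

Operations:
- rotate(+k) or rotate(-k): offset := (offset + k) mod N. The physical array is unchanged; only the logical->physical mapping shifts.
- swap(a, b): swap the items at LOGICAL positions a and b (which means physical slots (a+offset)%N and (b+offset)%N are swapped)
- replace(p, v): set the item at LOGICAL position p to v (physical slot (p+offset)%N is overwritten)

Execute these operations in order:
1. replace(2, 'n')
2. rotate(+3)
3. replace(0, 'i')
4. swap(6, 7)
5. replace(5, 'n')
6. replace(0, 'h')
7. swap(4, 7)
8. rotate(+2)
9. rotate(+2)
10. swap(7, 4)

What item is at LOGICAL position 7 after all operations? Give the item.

After op 1 (replace(2, 'n')): offset=0, physical=[A,B,n,D,E,F,G,H], logical=[A,B,n,D,E,F,G,H]
After op 2 (rotate(+3)): offset=3, physical=[A,B,n,D,E,F,G,H], logical=[D,E,F,G,H,A,B,n]
After op 3 (replace(0, 'i')): offset=3, physical=[A,B,n,i,E,F,G,H], logical=[i,E,F,G,H,A,B,n]
After op 4 (swap(6, 7)): offset=3, physical=[A,n,B,i,E,F,G,H], logical=[i,E,F,G,H,A,n,B]
After op 5 (replace(5, 'n')): offset=3, physical=[n,n,B,i,E,F,G,H], logical=[i,E,F,G,H,n,n,B]
After op 6 (replace(0, 'h')): offset=3, physical=[n,n,B,h,E,F,G,H], logical=[h,E,F,G,H,n,n,B]
After op 7 (swap(4, 7)): offset=3, physical=[n,n,H,h,E,F,G,B], logical=[h,E,F,G,B,n,n,H]
After op 8 (rotate(+2)): offset=5, physical=[n,n,H,h,E,F,G,B], logical=[F,G,B,n,n,H,h,E]
After op 9 (rotate(+2)): offset=7, physical=[n,n,H,h,E,F,G,B], logical=[B,n,n,H,h,E,F,G]
After op 10 (swap(7, 4)): offset=7, physical=[n,n,H,G,E,F,h,B], logical=[B,n,n,H,G,E,F,h]

Answer: h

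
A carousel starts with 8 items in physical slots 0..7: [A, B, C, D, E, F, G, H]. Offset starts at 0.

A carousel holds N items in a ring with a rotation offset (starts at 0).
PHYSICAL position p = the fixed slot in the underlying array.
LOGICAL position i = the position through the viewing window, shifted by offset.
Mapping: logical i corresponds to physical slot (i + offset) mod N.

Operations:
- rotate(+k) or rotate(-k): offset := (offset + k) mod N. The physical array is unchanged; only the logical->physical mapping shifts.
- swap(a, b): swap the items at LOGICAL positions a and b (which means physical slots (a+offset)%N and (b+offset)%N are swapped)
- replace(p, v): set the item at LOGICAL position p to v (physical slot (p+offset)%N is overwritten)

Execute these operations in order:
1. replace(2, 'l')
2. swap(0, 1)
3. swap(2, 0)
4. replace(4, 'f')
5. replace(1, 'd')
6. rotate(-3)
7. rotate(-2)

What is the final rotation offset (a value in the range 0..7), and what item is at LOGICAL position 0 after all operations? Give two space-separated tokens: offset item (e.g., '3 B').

Answer: 3 D

Derivation:
After op 1 (replace(2, 'l')): offset=0, physical=[A,B,l,D,E,F,G,H], logical=[A,B,l,D,E,F,G,H]
After op 2 (swap(0, 1)): offset=0, physical=[B,A,l,D,E,F,G,H], logical=[B,A,l,D,E,F,G,H]
After op 3 (swap(2, 0)): offset=0, physical=[l,A,B,D,E,F,G,H], logical=[l,A,B,D,E,F,G,H]
After op 4 (replace(4, 'f')): offset=0, physical=[l,A,B,D,f,F,G,H], logical=[l,A,B,D,f,F,G,H]
After op 5 (replace(1, 'd')): offset=0, physical=[l,d,B,D,f,F,G,H], logical=[l,d,B,D,f,F,G,H]
After op 6 (rotate(-3)): offset=5, physical=[l,d,B,D,f,F,G,H], logical=[F,G,H,l,d,B,D,f]
After op 7 (rotate(-2)): offset=3, physical=[l,d,B,D,f,F,G,H], logical=[D,f,F,G,H,l,d,B]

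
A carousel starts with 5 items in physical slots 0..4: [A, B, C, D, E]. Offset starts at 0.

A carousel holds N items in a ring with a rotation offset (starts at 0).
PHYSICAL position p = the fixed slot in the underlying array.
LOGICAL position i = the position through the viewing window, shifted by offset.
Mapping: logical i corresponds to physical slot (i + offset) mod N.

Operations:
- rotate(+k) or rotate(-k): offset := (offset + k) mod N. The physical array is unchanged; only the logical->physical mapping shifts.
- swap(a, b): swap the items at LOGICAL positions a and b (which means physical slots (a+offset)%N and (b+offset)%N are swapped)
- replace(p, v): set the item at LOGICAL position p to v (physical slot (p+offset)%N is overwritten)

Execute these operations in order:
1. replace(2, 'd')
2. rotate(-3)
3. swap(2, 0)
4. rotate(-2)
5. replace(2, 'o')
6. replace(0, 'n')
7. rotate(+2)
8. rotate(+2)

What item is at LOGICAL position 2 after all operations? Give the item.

After op 1 (replace(2, 'd')): offset=0, physical=[A,B,d,D,E], logical=[A,B,d,D,E]
After op 2 (rotate(-3)): offset=2, physical=[A,B,d,D,E], logical=[d,D,E,A,B]
After op 3 (swap(2, 0)): offset=2, physical=[A,B,E,D,d], logical=[E,D,d,A,B]
After op 4 (rotate(-2)): offset=0, physical=[A,B,E,D,d], logical=[A,B,E,D,d]
After op 5 (replace(2, 'o')): offset=0, physical=[A,B,o,D,d], logical=[A,B,o,D,d]
After op 6 (replace(0, 'n')): offset=0, physical=[n,B,o,D,d], logical=[n,B,o,D,d]
After op 7 (rotate(+2)): offset=2, physical=[n,B,o,D,d], logical=[o,D,d,n,B]
After op 8 (rotate(+2)): offset=4, physical=[n,B,o,D,d], logical=[d,n,B,o,D]

Answer: B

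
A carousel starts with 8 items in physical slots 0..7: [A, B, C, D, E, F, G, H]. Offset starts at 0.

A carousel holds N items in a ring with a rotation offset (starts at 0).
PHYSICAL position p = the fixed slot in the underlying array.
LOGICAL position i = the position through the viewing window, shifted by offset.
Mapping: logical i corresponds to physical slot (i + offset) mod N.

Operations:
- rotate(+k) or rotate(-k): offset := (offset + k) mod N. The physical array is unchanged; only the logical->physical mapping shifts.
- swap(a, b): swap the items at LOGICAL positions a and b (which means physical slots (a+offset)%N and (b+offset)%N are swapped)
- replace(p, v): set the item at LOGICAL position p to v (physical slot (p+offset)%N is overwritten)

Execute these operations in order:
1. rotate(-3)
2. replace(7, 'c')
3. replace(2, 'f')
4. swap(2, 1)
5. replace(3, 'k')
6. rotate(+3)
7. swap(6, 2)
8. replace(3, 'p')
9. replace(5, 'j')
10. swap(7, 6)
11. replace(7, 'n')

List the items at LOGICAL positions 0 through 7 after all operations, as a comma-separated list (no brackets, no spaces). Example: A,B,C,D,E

After op 1 (rotate(-3)): offset=5, physical=[A,B,C,D,E,F,G,H], logical=[F,G,H,A,B,C,D,E]
After op 2 (replace(7, 'c')): offset=5, physical=[A,B,C,D,c,F,G,H], logical=[F,G,H,A,B,C,D,c]
After op 3 (replace(2, 'f')): offset=5, physical=[A,B,C,D,c,F,G,f], logical=[F,G,f,A,B,C,D,c]
After op 4 (swap(2, 1)): offset=5, physical=[A,B,C,D,c,F,f,G], logical=[F,f,G,A,B,C,D,c]
After op 5 (replace(3, 'k')): offset=5, physical=[k,B,C,D,c,F,f,G], logical=[F,f,G,k,B,C,D,c]
After op 6 (rotate(+3)): offset=0, physical=[k,B,C,D,c,F,f,G], logical=[k,B,C,D,c,F,f,G]
After op 7 (swap(6, 2)): offset=0, physical=[k,B,f,D,c,F,C,G], logical=[k,B,f,D,c,F,C,G]
After op 8 (replace(3, 'p')): offset=0, physical=[k,B,f,p,c,F,C,G], logical=[k,B,f,p,c,F,C,G]
After op 9 (replace(5, 'j')): offset=0, physical=[k,B,f,p,c,j,C,G], logical=[k,B,f,p,c,j,C,G]
After op 10 (swap(7, 6)): offset=0, physical=[k,B,f,p,c,j,G,C], logical=[k,B,f,p,c,j,G,C]
After op 11 (replace(7, 'n')): offset=0, physical=[k,B,f,p,c,j,G,n], logical=[k,B,f,p,c,j,G,n]

Answer: k,B,f,p,c,j,G,n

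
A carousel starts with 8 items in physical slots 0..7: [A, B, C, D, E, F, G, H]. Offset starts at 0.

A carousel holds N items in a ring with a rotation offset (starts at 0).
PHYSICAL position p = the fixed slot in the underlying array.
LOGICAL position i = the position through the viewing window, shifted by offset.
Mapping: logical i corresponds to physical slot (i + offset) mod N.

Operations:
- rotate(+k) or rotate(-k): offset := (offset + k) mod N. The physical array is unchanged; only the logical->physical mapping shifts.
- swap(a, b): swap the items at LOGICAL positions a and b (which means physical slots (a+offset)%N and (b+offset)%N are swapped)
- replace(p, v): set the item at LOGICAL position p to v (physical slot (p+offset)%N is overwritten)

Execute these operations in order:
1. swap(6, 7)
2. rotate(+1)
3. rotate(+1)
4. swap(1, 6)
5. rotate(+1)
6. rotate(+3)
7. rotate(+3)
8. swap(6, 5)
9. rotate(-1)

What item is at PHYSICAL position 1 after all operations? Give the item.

Answer: B

Derivation:
After op 1 (swap(6, 7)): offset=0, physical=[A,B,C,D,E,F,H,G], logical=[A,B,C,D,E,F,H,G]
After op 2 (rotate(+1)): offset=1, physical=[A,B,C,D,E,F,H,G], logical=[B,C,D,E,F,H,G,A]
After op 3 (rotate(+1)): offset=2, physical=[A,B,C,D,E,F,H,G], logical=[C,D,E,F,H,G,A,B]
After op 4 (swap(1, 6)): offset=2, physical=[D,B,C,A,E,F,H,G], logical=[C,A,E,F,H,G,D,B]
After op 5 (rotate(+1)): offset=3, physical=[D,B,C,A,E,F,H,G], logical=[A,E,F,H,G,D,B,C]
After op 6 (rotate(+3)): offset=6, physical=[D,B,C,A,E,F,H,G], logical=[H,G,D,B,C,A,E,F]
After op 7 (rotate(+3)): offset=1, physical=[D,B,C,A,E,F,H,G], logical=[B,C,A,E,F,H,G,D]
After op 8 (swap(6, 5)): offset=1, physical=[D,B,C,A,E,F,G,H], logical=[B,C,A,E,F,G,H,D]
After op 9 (rotate(-1)): offset=0, physical=[D,B,C,A,E,F,G,H], logical=[D,B,C,A,E,F,G,H]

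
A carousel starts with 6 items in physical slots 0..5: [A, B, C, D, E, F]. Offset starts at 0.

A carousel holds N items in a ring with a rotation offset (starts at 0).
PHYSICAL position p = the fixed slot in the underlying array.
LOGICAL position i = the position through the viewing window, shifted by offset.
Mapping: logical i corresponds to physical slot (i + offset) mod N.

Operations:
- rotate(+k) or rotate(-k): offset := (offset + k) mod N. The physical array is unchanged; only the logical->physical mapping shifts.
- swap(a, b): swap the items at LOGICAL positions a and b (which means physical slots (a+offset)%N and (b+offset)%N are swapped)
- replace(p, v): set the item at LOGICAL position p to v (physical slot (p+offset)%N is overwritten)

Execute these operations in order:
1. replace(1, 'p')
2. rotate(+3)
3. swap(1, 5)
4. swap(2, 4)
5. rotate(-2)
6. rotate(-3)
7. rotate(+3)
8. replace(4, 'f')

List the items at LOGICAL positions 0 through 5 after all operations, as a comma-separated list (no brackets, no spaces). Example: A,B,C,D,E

After op 1 (replace(1, 'p')): offset=0, physical=[A,p,C,D,E,F], logical=[A,p,C,D,E,F]
After op 2 (rotate(+3)): offset=3, physical=[A,p,C,D,E,F], logical=[D,E,F,A,p,C]
After op 3 (swap(1, 5)): offset=3, physical=[A,p,E,D,C,F], logical=[D,C,F,A,p,E]
After op 4 (swap(2, 4)): offset=3, physical=[A,F,E,D,C,p], logical=[D,C,p,A,F,E]
After op 5 (rotate(-2)): offset=1, physical=[A,F,E,D,C,p], logical=[F,E,D,C,p,A]
After op 6 (rotate(-3)): offset=4, physical=[A,F,E,D,C,p], logical=[C,p,A,F,E,D]
After op 7 (rotate(+3)): offset=1, physical=[A,F,E,D,C,p], logical=[F,E,D,C,p,A]
After op 8 (replace(4, 'f')): offset=1, physical=[A,F,E,D,C,f], logical=[F,E,D,C,f,A]

Answer: F,E,D,C,f,A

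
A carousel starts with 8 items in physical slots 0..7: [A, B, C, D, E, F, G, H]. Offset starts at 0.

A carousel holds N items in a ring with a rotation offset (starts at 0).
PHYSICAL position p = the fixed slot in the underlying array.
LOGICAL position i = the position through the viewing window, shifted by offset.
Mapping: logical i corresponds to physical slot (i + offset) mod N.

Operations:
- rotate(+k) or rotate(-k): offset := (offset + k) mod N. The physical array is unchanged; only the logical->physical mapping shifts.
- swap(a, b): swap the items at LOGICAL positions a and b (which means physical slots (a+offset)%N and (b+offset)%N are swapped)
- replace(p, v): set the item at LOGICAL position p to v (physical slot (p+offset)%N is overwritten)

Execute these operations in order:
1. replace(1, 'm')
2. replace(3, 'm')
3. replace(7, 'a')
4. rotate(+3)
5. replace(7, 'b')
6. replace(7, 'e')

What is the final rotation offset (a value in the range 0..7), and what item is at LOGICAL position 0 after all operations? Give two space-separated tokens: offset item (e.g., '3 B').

After op 1 (replace(1, 'm')): offset=0, physical=[A,m,C,D,E,F,G,H], logical=[A,m,C,D,E,F,G,H]
After op 2 (replace(3, 'm')): offset=0, physical=[A,m,C,m,E,F,G,H], logical=[A,m,C,m,E,F,G,H]
After op 3 (replace(7, 'a')): offset=0, physical=[A,m,C,m,E,F,G,a], logical=[A,m,C,m,E,F,G,a]
After op 4 (rotate(+3)): offset=3, physical=[A,m,C,m,E,F,G,a], logical=[m,E,F,G,a,A,m,C]
After op 5 (replace(7, 'b')): offset=3, physical=[A,m,b,m,E,F,G,a], logical=[m,E,F,G,a,A,m,b]
After op 6 (replace(7, 'e')): offset=3, physical=[A,m,e,m,E,F,G,a], logical=[m,E,F,G,a,A,m,e]

Answer: 3 m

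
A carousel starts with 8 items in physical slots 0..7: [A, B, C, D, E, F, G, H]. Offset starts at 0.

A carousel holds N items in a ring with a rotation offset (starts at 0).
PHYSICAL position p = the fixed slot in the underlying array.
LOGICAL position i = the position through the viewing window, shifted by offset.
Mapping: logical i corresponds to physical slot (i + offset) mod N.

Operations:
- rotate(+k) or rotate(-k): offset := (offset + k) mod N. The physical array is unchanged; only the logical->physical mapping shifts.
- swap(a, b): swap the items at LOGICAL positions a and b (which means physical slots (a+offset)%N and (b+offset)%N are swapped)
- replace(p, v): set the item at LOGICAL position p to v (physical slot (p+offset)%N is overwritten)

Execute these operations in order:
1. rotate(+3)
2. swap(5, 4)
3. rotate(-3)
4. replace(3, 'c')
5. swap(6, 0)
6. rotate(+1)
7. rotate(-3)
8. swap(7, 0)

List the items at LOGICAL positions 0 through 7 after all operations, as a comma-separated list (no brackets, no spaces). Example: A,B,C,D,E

Answer: F,A,G,B,C,c,E,H

Derivation:
After op 1 (rotate(+3)): offset=3, physical=[A,B,C,D,E,F,G,H], logical=[D,E,F,G,H,A,B,C]
After op 2 (swap(5, 4)): offset=3, physical=[H,B,C,D,E,F,G,A], logical=[D,E,F,G,A,H,B,C]
After op 3 (rotate(-3)): offset=0, physical=[H,B,C,D,E,F,G,A], logical=[H,B,C,D,E,F,G,A]
After op 4 (replace(3, 'c')): offset=0, physical=[H,B,C,c,E,F,G,A], logical=[H,B,C,c,E,F,G,A]
After op 5 (swap(6, 0)): offset=0, physical=[G,B,C,c,E,F,H,A], logical=[G,B,C,c,E,F,H,A]
After op 6 (rotate(+1)): offset=1, physical=[G,B,C,c,E,F,H,A], logical=[B,C,c,E,F,H,A,G]
After op 7 (rotate(-3)): offset=6, physical=[G,B,C,c,E,F,H,A], logical=[H,A,G,B,C,c,E,F]
After op 8 (swap(7, 0)): offset=6, physical=[G,B,C,c,E,H,F,A], logical=[F,A,G,B,C,c,E,H]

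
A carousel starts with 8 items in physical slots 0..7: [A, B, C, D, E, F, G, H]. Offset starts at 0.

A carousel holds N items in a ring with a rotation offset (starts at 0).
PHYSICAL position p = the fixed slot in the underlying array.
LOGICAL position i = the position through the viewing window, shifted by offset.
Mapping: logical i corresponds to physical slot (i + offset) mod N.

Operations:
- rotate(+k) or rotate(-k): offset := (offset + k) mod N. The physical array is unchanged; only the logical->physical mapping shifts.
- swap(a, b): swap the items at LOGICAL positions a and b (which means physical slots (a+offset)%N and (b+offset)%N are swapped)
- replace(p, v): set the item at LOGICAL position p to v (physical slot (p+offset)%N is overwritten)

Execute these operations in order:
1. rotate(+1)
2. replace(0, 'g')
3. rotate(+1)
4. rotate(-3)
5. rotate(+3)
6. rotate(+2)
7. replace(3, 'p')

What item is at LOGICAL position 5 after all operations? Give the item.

After op 1 (rotate(+1)): offset=1, physical=[A,B,C,D,E,F,G,H], logical=[B,C,D,E,F,G,H,A]
After op 2 (replace(0, 'g')): offset=1, physical=[A,g,C,D,E,F,G,H], logical=[g,C,D,E,F,G,H,A]
After op 3 (rotate(+1)): offset=2, physical=[A,g,C,D,E,F,G,H], logical=[C,D,E,F,G,H,A,g]
After op 4 (rotate(-3)): offset=7, physical=[A,g,C,D,E,F,G,H], logical=[H,A,g,C,D,E,F,G]
After op 5 (rotate(+3)): offset=2, physical=[A,g,C,D,E,F,G,H], logical=[C,D,E,F,G,H,A,g]
After op 6 (rotate(+2)): offset=4, physical=[A,g,C,D,E,F,G,H], logical=[E,F,G,H,A,g,C,D]
After op 7 (replace(3, 'p')): offset=4, physical=[A,g,C,D,E,F,G,p], logical=[E,F,G,p,A,g,C,D]

Answer: g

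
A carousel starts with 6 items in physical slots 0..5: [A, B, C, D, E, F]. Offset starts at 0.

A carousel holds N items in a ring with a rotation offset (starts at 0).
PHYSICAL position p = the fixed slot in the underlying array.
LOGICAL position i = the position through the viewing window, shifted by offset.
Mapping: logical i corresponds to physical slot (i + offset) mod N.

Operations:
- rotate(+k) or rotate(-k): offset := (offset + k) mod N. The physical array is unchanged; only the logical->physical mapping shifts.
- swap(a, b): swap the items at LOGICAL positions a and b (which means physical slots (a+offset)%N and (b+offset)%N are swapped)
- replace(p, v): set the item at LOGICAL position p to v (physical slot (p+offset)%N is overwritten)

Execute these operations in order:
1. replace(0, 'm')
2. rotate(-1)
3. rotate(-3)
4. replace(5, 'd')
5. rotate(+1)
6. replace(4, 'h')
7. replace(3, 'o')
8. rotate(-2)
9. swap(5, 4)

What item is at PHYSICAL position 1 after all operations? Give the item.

After op 1 (replace(0, 'm')): offset=0, physical=[m,B,C,D,E,F], logical=[m,B,C,D,E,F]
After op 2 (rotate(-1)): offset=5, physical=[m,B,C,D,E,F], logical=[F,m,B,C,D,E]
After op 3 (rotate(-3)): offset=2, physical=[m,B,C,D,E,F], logical=[C,D,E,F,m,B]
After op 4 (replace(5, 'd')): offset=2, physical=[m,d,C,D,E,F], logical=[C,D,E,F,m,d]
After op 5 (rotate(+1)): offset=3, physical=[m,d,C,D,E,F], logical=[D,E,F,m,d,C]
After op 6 (replace(4, 'h')): offset=3, physical=[m,h,C,D,E,F], logical=[D,E,F,m,h,C]
After op 7 (replace(3, 'o')): offset=3, physical=[o,h,C,D,E,F], logical=[D,E,F,o,h,C]
After op 8 (rotate(-2)): offset=1, physical=[o,h,C,D,E,F], logical=[h,C,D,E,F,o]
After op 9 (swap(5, 4)): offset=1, physical=[F,h,C,D,E,o], logical=[h,C,D,E,o,F]

Answer: h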